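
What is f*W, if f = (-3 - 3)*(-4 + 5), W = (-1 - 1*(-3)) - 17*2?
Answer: 192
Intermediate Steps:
W = -32 (W = (-1 + 3) - 34 = 2 - 34 = -32)
f = -6 (f = -6*1 = -6)
f*W = -6*(-32) = 192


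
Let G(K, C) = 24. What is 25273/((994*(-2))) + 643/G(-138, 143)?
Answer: 167933/11928 ≈ 14.079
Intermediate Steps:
25273/((994*(-2))) + 643/G(-138, 143) = 25273/((994*(-2))) + 643/24 = 25273/(-1988) + 643*(1/24) = 25273*(-1/1988) + 643/24 = -25273/1988 + 643/24 = 167933/11928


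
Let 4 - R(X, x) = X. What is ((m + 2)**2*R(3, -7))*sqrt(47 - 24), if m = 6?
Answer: 64*sqrt(23) ≈ 306.93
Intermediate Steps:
R(X, x) = 4 - X
((m + 2)**2*R(3, -7))*sqrt(47 - 24) = ((6 + 2)**2*(4 - 1*3))*sqrt(47 - 24) = (8**2*(4 - 3))*sqrt(23) = (64*1)*sqrt(23) = 64*sqrt(23)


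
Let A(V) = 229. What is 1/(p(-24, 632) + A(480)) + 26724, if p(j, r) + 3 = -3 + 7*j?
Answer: 1469821/55 ≈ 26724.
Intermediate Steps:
p(j, r) = -6 + 7*j (p(j, r) = -3 + (-3 + 7*j) = -6 + 7*j)
1/(p(-24, 632) + A(480)) + 26724 = 1/((-6 + 7*(-24)) + 229) + 26724 = 1/((-6 - 168) + 229) + 26724 = 1/(-174 + 229) + 26724 = 1/55 + 26724 = 1469821/55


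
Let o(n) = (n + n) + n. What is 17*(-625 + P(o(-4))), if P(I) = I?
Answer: -10829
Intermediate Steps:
o(n) = 3*n (o(n) = 2*n + n = 3*n)
17*(-625 + P(o(-4))) = 17*(-625 + 3*(-4)) = 17*(-625 - 12) = 17*(-637) = -10829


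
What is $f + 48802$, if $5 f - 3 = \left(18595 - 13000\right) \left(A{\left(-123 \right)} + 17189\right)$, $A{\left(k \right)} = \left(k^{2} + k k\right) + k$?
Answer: $\frac{265021793}{5} \approx 5.3004 \cdot 10^{7}$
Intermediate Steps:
$A{\left(k \right)} = k + 2 k^{2}$ ($A{\left(k \right)} = \left(k^{2} + k^{2}\right) + k = 2 k^{2} + k = k + 2 k^{2}$)
$f = \frac{264777783}{5}$ ($f = \frac{3}{5} + \frac{\left(18595 - 13000\right) \left(- 123 \left(1 + 2 \left(-123\right)\right) + 17189\right)}{5} = \frac{3}{5} + \frac{5595 \left(- 123 \left(1 - 246\right) + 17189\right)}{5} = \frac{3}{5} + \frac{5595 \left(\left(-123\right) \left(-245\right) + 17189\right)}{5} = \frac{3}{5} + \frac{5595 \left(30135 + 17189\right)}{5} = \frac{3}{5} + \frac{5595 \cdot 47324}{5} = \frac{3}{5} + \frac{1}{5} \cdot 264777780 = \frac{3}{5} + 52955556 = \frac{264777783}{5} \approx 5.2956 \cdot 10^{7}$)
$f + 48802 = \frac{264777783}{5} + 48802 = \frac{265021793}{5}$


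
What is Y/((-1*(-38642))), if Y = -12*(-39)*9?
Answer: 2106/19321 ≈ 0.10900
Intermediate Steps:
Y = 4212 (Y = 468*9 = 4212)
Y/((-1*(-38642))) = 4212/((-1*(-38642))) = 4212/38642 = 4212*(1/38642) = 2106/19321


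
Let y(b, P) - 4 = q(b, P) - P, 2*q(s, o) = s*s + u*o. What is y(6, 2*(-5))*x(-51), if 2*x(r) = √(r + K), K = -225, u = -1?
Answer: 37*I*√69 ≈ 307.35*I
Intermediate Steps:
q(s, o) = s²/2 - o/2 (q(s, o) = (s*s - o)/2 = (s² - o)/2 = s²/2 - o/2)
y(b, P) = 4 + b²/2 - 3*P/2 (y(b, P) = 4 + ((b²/2 - P/2) - P) = 4 + (b²/2 - 3*P/2) = 4 + b²/2 - 3*P/2)
x(r) = √(-225 + r)/2 (x(r) = √(r - 225)/2 = √(-225 + r)/2)
y(6, 2*(-5))*x(-51) = (4 + (½)*6² - 3*(-5))*(√(-225 - 51)/2) = (4 + (½)*36 - 3/2*(-10))*(√(-276)/2) = (4 + 18 + 15)*((2*I*√69)/2) = 37*(I*√69) = 37*I*√69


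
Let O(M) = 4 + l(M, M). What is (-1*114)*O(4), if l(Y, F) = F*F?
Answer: -2280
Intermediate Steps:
l(Y, F) = F²
O(M) = 4 + M²
(-1*114)*O(4) = (-1*114)*(4 + 4²) = -114*(4 + 16) = -114*20 = -2280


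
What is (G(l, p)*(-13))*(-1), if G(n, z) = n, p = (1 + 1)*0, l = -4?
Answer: -52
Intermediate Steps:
p = 0 (p = 2*0 = 0)
(G(l, p)*(-13))*(-1) = -4*(-13)*(-1) = 52*(-1) = -52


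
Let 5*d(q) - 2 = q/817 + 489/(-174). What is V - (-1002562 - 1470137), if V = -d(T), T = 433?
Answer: 117171317471/47386 ≈ 2.4727e+6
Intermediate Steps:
d(q) = -47/290 + q/4085 (d(q) = ⅖ + (q/817 + 489/(-174))/5 = ⅖ + (q*(1/817) + 489*(-1/174))/5 = ⅖ + (q/817 - 163/58)/5 = ⅖ + (-163/58 + q/817)/5 = ⅖ + (-163/290 + q/4085) = -47/290 + q/4085)
V = 2657/47386 (V = -(-47/290 + (1/4085)*433) = -(-47/290 + 433/4085) = -1*(-2657/47386) = 2657/47386 ≈ 0.056071)
V - (-1002562 - 1470137) = 2657/47386 - (-1002562 - 1470137) = 2657/47386 - 1*(-2472699) = 2657/47386 + 2472699 = 117171317471/47386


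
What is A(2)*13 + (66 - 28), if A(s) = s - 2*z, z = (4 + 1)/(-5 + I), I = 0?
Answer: 90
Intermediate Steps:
z = -1 (z = (4 + 1)/(-5 + 0) = 5/(-5) = 5*(-⅕) = -1)
A(s) = 2 + s (A(s) = s - 2*(-1) = s + 2 = 2 + s)
A(2)*13 + (66 - 28) = (2 + 2)*13 + (66 - 28) = 4*13 + 38 = 52 + 38 = 90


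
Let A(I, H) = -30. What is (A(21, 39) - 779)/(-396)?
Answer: 809/396 ≈ 2.0429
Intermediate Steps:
(A(21, 39) - 779)/(-396) = (-30 - 779)/(-396) = -809*(-1/396) = 809/396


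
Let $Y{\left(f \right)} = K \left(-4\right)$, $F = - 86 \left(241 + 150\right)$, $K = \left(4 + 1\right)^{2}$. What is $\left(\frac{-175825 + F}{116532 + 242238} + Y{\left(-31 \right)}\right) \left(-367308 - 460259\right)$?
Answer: $\frac{9954651998239}{119590} \approx 8.324 \cdot 10^{7}$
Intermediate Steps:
$K = 25$ ($K = 5^{2} = 25$)
$F = -33626$ ($F = \left(-86\right) 391 = -33626$)
$Y{\left(f \right)} = -100$ ($Y{\left(f \right)} = 25 \left(-4\right) = -100$)
$\left(\frac{-175825 + F}{116532 + 242238} + Y{\left(-31 \right)}\right) \left(-367308 - 460259\right) = \left(\frac{-175825 - 33626}{116532 + 242238} - 100\right) \left(-367308 - 460259\right) = \left(- \frac{209451}{358770} - 100\right) \left(-827567\right) = \left(\left(-209451\right) \frac{1}{358770} - 100\right) \left(-827567\right) = \left(- \frac{69817}{119590} - 100\right) \left(-827567\right) = \left(- \frac{12028817}{119590}\right) \left(-827567\right) = \frac{9954651998239}{119590}$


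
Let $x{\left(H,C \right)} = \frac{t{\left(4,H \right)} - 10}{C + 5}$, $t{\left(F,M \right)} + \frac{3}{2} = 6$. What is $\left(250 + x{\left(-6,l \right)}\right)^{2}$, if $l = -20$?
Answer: $\frac{56415121}{900} \approx 62683.0$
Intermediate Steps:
$t{\left(F,M \right)} = \frac{9}{2}$ ($t{\left(F,M \right)} = - \frac{3}{2} + 6 = \frac{9}{2}$)
$x{\left(H,C \right)} = - \frac{11}{2 \left(5 + C\right)}$ ($x{\left(H,C \right)} = \frac{\frac{9}{2} - 10}{C + 5} = - \frac{11}{2 \left(5 + C\right)}$)
$\left(250 + x{\left(-6,l \right)}\right)^{2} = \left(250 - \frac{11}{10 + 2 \left(-20\right)}\right)^{2} = \left(250 - \frac{11}{10 - 40}\right)^{2} = \left(250 - \frac{11}{-30}\right)^{2} = \left(250 - - \frac{11}{30}\right)^{2} = \left(250 + \frac{11}{30}\right)^{2} = \left(\frac{7511}{30}\right)^{2} = \frac{56415121}{900}$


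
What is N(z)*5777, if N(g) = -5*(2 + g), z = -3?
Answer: 28885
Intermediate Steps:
N(g) = -10 - 5*g
N(z)*5777 = (-10 - 5*(-3))*5777 = (-10 + 15)*5777 = 5*5777 = 28885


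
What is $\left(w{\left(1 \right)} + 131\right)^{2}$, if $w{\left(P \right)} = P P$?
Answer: $17424$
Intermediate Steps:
$w{\left(P \right)} = P^{2}$
$\left(w{\left(1 \right)} + 131\right)^{2} = \left(1^{2} + 131\right)^{2} = \left(1 + 131\right)^{2} = 132^{2} = 17424$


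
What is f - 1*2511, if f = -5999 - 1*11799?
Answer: -20309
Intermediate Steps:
f = -17798 (f = -5999 - 11799 = -17798)
f - 1*2511 = -17798 - 1*2511 = -17798 - 2511 = -20309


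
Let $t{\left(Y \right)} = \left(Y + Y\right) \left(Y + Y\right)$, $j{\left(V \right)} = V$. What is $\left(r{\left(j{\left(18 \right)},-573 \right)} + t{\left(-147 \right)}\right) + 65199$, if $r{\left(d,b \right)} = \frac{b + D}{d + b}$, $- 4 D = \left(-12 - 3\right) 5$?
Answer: $\frac{112210639}{740} \approx 1.5164 \cdot 10^{5}$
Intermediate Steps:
$D = \frac{75}{4}$ ($D = - \frac{\left(-12 - 3\right) 5}{4} = - \frac{\left(-15\right) 5}{4} = \left(- \frac{1}{4}\right) \left(-75\right) = \frac{75}{4} \approx 18.75$)
$r{\left(d,b \right)} = \frac{\frac{75}{4} + b}{b + d}$ ($r{\left(d,b \right)} = \frac{b + \frac{75}{4}}{d + b} = \frac{\frac{75}{4} + b}{b + d}$)
$t{\left(Y \right)} = 4 Y^{2}$ ($t{\left(Y \right)} = 2 Y 2 Y = 4 Y^{2}$)
$\left(r{\left(j{\left(18 \right)},-573 \right)} + t{\left(-147 \right)}\right) + 65199 = \left(\frac{\frac{75}{4} - 573}{-573 + 18} + 4 \left(-147\right)^{2}\right) + 65199 = \left(\frac{1}{-555} \left(- \frac{2217}{4}\right) + 4 \cdot 21609\right) + 65199 = \left(\left(- \frac{1}{555}\right) \left(- \frac{2217}{4}\right) + 86436\right) + 65199 = \left(\frac{739}{740} + 86436\right) + 65199 = \frac{63963379}{740} + 65199 = \frac{112210639}{740}$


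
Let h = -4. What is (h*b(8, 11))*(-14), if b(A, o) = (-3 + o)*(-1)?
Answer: -448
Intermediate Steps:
b(A, o) = 3 - o
(h*b(8, 11))*(-14) = -4*(3 - 1*11)*(-14) = -4*(3 - 11)*(-14) = -4*(-8)*(-14) = 32*(-14) = -448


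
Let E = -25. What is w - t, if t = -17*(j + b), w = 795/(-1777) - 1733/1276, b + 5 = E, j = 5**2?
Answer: -196827381/2267452 ≈ -86.806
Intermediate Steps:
j = 25
b = -30 (b = -5 - 25 = -30)
w = -4093961/2267452 (w = 795*(-1/1777) - 1733*1/1276 = -795/1777 - 1733/1276 = -4093961/2267452 ≈ -1.8055)
t = 85 (t = -17*(25 - 30) = -17*(-5) = 85)
w - t = -4093961/2267452 - 1*85 = -4093961/2267452 - 85 = -196827381/2267452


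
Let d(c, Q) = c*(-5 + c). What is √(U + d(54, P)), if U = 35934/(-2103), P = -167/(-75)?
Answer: 2*√322962617/701 ≈ 51.273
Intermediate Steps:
P = 167/75 (P = -167*(-1/75) = 167/75 ≈ 2.2267)
U = -11978/701 (U = 35934*(-1/2103) = -11978/701 ≈ -17.087)
√(U + d(54, P)) = √(-11978/701 + 54*(-5 + 54)) = √(-11978/701 + 54*49) = √(-11978/701 + 2646) = √(1842868/701) = 2*√322962617/701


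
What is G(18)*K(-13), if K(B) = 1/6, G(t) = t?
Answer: 3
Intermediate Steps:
K(B) = ⅙
G(18)*K(-13) = 18*(⅙) = 3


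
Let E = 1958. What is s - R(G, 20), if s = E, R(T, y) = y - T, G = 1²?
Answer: 1939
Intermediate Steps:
G = 1
s = 1958
s - R(G, 20) = 1958 - (20 - 1*1) = 1958 - (20 - 1) = 1958 - 1*19 = 1958 - 19 = 1939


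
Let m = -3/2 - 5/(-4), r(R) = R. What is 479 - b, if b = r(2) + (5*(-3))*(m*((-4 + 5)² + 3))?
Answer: 462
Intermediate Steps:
m = -¼ (m = -3*½ - 5*(-¼) = -3/2 + 5/4 = -¼ ≈ -0.25000)
b = 17 (b = 2 + (5*(-3))*(-((-4 + 5)² + 3)/4) = 2 - (-15)*(1² + 3)/4 = 2 - (-15)*(1 + 3)/4 = 2 - (-15)*4/4 = 2 - 15*(-1) = 2 + 15 = 17)
479 - b = 479 - 1*17 = 479 - 17 = 462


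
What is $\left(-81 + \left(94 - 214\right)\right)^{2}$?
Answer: $40401$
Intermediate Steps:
$\left(-81 + \left(94 - 214\right)\right)^{2} = \left(-81 - 120\right)^{2} = \left(-201\right)^{2} = 40401$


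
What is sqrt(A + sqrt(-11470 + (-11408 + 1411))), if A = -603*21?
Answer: sqrt(-12663 + I*sqrt(21467)) ≈ 0.651 + 112.53*I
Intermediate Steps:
A = -12663
sqrt(A + sqrt(-11470 + (-11408 + 1411))) = sqrt(-12663 + sqrt(-11470 + (-11408 + 1411))) = sqrt(-12663 + sqrt(-11470 - 9997)) = sqrt(-12663 + sqrt(-21467)) = sqrt(-12663 + I*sqrt(21467))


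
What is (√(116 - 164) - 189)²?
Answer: 35673 - 1512*I*√3 ≈ 35673.0 - 2618.9*I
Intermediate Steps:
(√(116 - 164) - 189)² = (√(-48) - 189)² = (4*I*√3 - 189)² = (-189 + 4*I*√3)²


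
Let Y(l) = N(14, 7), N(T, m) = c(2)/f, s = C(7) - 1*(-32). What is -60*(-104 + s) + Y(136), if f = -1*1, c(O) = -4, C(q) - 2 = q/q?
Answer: 4144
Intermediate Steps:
C(q) = 3 (C(q) = 2 + q/q = 2 + 1 = 3)
s = 35 (s = 3 - 1*(-32) = 3 + 32 = 35)
f = -1
N(T, m) = 4 (N(T, m) = -4/(-1) = -4*(-1) = 4)
Y(l) = 4
-60*(-104 + s) + Y(136) = -60*(-104 + 35) + 4 = -60*(-69) + 4 = 4140 + 4 = 4144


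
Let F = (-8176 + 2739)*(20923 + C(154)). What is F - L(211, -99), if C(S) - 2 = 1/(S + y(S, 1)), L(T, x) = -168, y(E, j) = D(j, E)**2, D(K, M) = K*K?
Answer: -17634209272/155 ≈ -1.1377e+8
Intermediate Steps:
D(K, M) = K**2
y(E, j) = j**4 (y(E, j) = (j**2)**2 = j**4)
C(S) = 2 + 1/(1 + S) (C(S) = 2 + 1/(S + 1**4) = 2 + 1/(S + 1) = 2 + 1/(1 + S))
F = -17634235312/155 (F = (-8176 + 2739)*(20923 + (3 + 2*154)/(1 + 154)) = -5437*(20923 + (3 + 308)/155) = -5437*(20923 + (1/155)*311) = -5437*(20923 + 311/155) = -5437*3243376/155 = -17634235312/155 ≈ -1.1377e+8)
F - L(211, -99) = -17634235312/155 - 1*(-168) = -17634235312/155 + 168 = -17634209272/155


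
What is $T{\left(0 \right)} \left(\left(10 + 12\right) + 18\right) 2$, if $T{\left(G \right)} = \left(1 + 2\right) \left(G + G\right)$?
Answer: $0$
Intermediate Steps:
$T{\left(G \right)} = 6 G$ ($T{\left(G \right)} = 3 \cdot 2 G = 6 G$)
$T{\left(0 \right)} \left(\left(10 + 12\right) + 18\right) 2 = 6 \cdot 0 \left(\left(10 + 12\right) + 18\right) 2 = 0 \left(22 + 18\right) 2 = 0 \cdot 40 \cdot 2 = 0 \cdot 2 = 0$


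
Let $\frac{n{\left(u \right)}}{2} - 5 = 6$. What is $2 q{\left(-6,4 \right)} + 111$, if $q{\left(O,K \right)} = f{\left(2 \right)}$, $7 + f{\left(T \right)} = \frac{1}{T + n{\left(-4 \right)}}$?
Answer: $\frac{1165}{12} \approx 97.083$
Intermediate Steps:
$n{\left(u \right)} = 22$ ($n{\left(u \right)} = 10 + 2 \cdot 6 = 10 + 12 = 22$)
$f{\left(T \right)} = -7 + \frac{1}{22 + T}$ ($f{\left(T \right)} = -7 + \frac{1}{T + 22} = -7 + \frac{1}{22 + T}$)
$q{\left(O,K \right)} = - \frac{167}{24}$ ($q{\left(O,K \right)} = \frac{-153 - 14}{22 + 2} = \frac{-153 - 14}{24} = \frac{1}{24} \left(-167\right) = - \frac{167}{24}$)
$2 q{\left(-6,4 \right)} + 111 = 2 \left(- \frac{167}{24}\right) + 111 = - \frac{167}{12} + 111 = \frac{1165}{12}$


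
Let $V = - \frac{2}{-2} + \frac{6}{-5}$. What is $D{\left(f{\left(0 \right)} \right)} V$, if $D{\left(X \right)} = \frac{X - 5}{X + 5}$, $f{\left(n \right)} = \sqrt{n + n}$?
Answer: $\frac{1}{5} \approx 0.2$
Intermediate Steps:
$f{\left(n \right)} = \sqrt{2} \sqrt{n}$ ($f{\left(n \right)} = \sqrt{2 n} = \sqrt{2} \sqrt{n}$)
$D{\left(X \right)} = \frac{-5 + X}{5 + X}$
$V = - \frac{1}{5}$ ($V = \left(-2\right) \left(- \frac{1}{2}\right) + 6 \left(- \frac{1}{5}\right) = 1 - \frac{6}{5} = - \frac{1}{5} \approx -0.2$)
$D{\left(f{\left(0 \right)} \right)} V = \frac{-5 + \sqrt{2} \sqrt{0}}{5 + \sqrt{2} \sqrt{0}} \left(- \frac{1}{5}\right) = \frac{-5 + \sqrt{2} \cdot 0}{5 + \sqrt{2} \cdot 0} \left(- \frac{1}{5}\right) = \frac{-5 + 0}{5 + 0} \left(- \frac{1}{5}\right) = \frac{1}{5} \left(-5\right) \left(- \frac{1}{5}\right) = \left(-1\right) \left(- \frac{1}{5}\right) = \frac{1}{5}$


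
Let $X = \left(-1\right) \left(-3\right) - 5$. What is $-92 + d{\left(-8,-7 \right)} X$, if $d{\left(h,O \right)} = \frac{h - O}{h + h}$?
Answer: $- \frac{737}{8} \approx -92.125$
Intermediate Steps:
$X = -2$ ($X = 3 - 5 = -2$)
$d{\left(h,O \right)} = \frac{h - O}{2 h}$
$-92 + d{\left(-8,-7 \right)} X = -92 + \frac{-8 - -7}{2 \left(-8\right)} \left(-2\right) = -92 + \frac{1}{2} \left(- \frac{1}{8}\right) \left(-8 + 7\right) \left(-2\right) = -92 + \frac{1}{2} \left(- \frac{1}{8}\right) \left(-1\right) \left(-2\right) = -92 + \frac{1}{16} \left(-2\right) = -92 - \frac{1}{8} = - \frac{737}{8}$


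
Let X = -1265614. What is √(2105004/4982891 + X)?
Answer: I*√31424176079582757370/4982891 ≈ 1125.0*I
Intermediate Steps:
√(2105004/4982891 + X) = √(2105004/4982891 - 1265614) = √(-6306414505070/4982891) = I*√31424176079582757370/4982891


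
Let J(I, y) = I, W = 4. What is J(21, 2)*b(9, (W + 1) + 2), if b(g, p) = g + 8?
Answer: 357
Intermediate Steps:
b(g, p) = 8 + g
J(21, 2)*b(9, (W + 1) + 2) = 21*(8 + 9) = 21*17 = 357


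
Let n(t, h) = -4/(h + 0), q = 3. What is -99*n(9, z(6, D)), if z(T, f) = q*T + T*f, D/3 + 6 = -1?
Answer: -11/3 ≈ -3.6667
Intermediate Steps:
D = -21 (D = -18 + 3*(-1) = -18 - 3 = -21)
z(T, f) = 3*T + T*f
n(t, h) = -4/h
-99*n(9, z(6, D)) = -(-396)/(6*(3 - 21)) = -(-396)/(6*(-18)) = -(-396)/(-108) = -(-396)*(-1)/108 = -99*1/27 = -11/3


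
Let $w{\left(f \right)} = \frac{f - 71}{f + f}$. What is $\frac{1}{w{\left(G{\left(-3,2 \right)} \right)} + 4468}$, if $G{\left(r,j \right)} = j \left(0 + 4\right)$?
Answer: $\frac{16}{71425} \approx 0.00022401$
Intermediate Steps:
$G{\left(r,j \right)} = 4 j$ ($G{\left(r,j \right)} = j 4 = 4 j$)
$w{\left(f \right)} = \frac{-71 + f}{2 f}$
$\frac{1}{w{\left(G{\left(-3,2 \right)} \right)} + 4468} = \frac{1}{\frac{-71 + 4 \cdot 2}{2 \cdot 4 \cdot 2} + 4468} = \frac{1}{\frac{-71 + 8}{2 \cdot 8} + 4468} = \frac{1}{\frac{1}{2} \cdot \frac{1}{8} \left(-63\right) + 4468} = \frac{1}{- \frac{63}{16} + 4468} = \frac{1}{\frac{71425}{16}} = \frac{16}{71425}$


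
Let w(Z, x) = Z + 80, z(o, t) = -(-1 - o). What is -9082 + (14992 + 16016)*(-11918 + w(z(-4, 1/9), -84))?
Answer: -367174810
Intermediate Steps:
z(o, t) = 1 + o
w(Z, x) = 80 + Z
-9082 + (14992 + 16016)*(-11918 + w(z(-4, 1/9), -84)) = -9082 + (14992 + 16016)*(-11918 + (80 + (1 - 4))) = -9082 + 31008*(-11918 + (80 - 3)) = -9082 + 31008*(-11918 + 77) = -9082 + 31008*(-11841) = -9082 - 367165728 = -367174810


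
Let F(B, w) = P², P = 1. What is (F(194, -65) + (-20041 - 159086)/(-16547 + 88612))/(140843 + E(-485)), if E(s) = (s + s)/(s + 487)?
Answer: -53531/5057449635 ≈ -1.0585e-5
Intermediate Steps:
F(B, w) = 1 (F(B, w) = 1² = 1)
E(s) = 2*s/(487 + s) (E(s) = (2*s)/(487 + s) = 2*s/(487 + s))
(F(194, -65) + (-20041 - 159086)/(-16547 + 88612))/(140843 + E(-485)) = (1 + (-20041 - 159086)/(-16547 + 88612))/(140843 + 2*(-485)/(487 - 485)) = (1 - 179127/72065)/(140843 + 2*(-485)/2) = (1 - 179127*1/72065)/(140843 + 2*(-485)*(½)) = (1 - 179127/72065)/(140843 - 485) = -107062/72065/140358 = -107062/72065*1/140358 = -53531/5057449635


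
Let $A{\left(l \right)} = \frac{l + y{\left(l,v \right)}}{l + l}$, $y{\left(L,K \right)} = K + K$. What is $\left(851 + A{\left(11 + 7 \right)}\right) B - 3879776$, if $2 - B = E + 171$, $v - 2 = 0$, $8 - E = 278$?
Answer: $- \frac{68287739}{18} \approx -3.7938 \cdot 10^{6}$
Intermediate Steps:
$E = -270$ ($E = 8 - 278 = -270$)
$v = 2$ ($v = 2 + 0 = 2$)
$B = 101$ ($B = 2 - \left(-270 + 171\right) = 2 - -99 = 2 + 99 = 101$)
$y{\left(L,K \right)} = 2 K$
$A{\left(l \right)} = \frac{4 + l}{2 l}$ ($A{\left(l \right)} = \frac{l + 2 \cdot 2}{l + l} = \frac{l + 4}{2 l} = \left(4 + l\right) \frac{1}{2 l} = \frac{4 + l}{2 l}$)
$\left(851 + A{\left(11 + 7 \right)}\right) B - 3879776 = \left(851 + \frac{4 + \left(11 + 7\right)}{2 \left(11 + 7\right)}\right) 101 - 3879776 = \left(851 + \frac{4 + 18}{2 \cdot 18}\right) 101 - 3879776 = \left(851 + \frac{1}{2} \cdot \frac{1}{18} \cdot 22\right) 101 - 3879776 = \left(851 + \frac{11}{18}\right) 101 - 3879776 = \frac{15329}{18} \cdot 101 - 3879776 = \frac{1548229}{18} - 3879776 = - \frac{68287739}{18}$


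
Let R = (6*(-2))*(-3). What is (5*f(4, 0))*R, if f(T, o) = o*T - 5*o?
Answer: 0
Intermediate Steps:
R = 36 (R = -12*(-3) = 36)
f(T, o) = -5*o + T*o (f(T, o) = T*o - 5*o = -5*o + T*o)
(5*f(4, 0))*R = (5*(0*(-5 + 4)))*36 = (5*(0*(-1)))*36 = (5*0)*36 = 0*36 = 0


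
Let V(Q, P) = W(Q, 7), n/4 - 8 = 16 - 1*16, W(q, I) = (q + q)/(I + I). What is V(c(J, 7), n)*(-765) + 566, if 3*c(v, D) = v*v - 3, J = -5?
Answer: -1648/7 ≈ -235.43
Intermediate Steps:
W(q, I) = q/I (W(q, I) = (2*q)/((2*I)) = (2*q)*(1/(2*I)) = q/I)
n = 32 (n = 32 + 4*(16 - 1*16) = 32 + 4*(16 - 16) = 32 + 4*0 = 32 + 0 = 32)
c(v, D) = -1 + v**2/3 (c(v, D) = (v*v - 3)/3 = (v**2 - 3)/3 = (-3 + v**2)/3 = -1 + v**2/3)
V(Q, P) = Q/7
V(c(J, 7), n)*(-765) + 566 = ((-1 + (1/3)*(-5)**2)/7)*(-765) + 566 = ((-1 + (1/3)*25)/7)*(-765) + 566 = ((-1 + 25/3)/7)*(-765) + 566 = ((1/7)*(22/3))*(-765) + 566 = (22/21)*(-765) + 566 = -5610/7 + 566 = -1648/7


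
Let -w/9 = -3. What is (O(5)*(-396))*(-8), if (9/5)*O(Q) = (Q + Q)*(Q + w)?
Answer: 563200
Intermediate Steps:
w = 27 (w = -9*(-3) = 27)
O(Q) = 10*Q*(27 + Q)/9 (O(Q) = 5*((Q + Q)*(Q + 27))/9 = 5*((2*Q)*(27 + Q))/9 = 5*(2*Q*(27 + Q))/9 = 10*Q*(27 + Q)/9)
(O(5)*(-396))*(-8) = (((10/9)*5*(27 + 5))*(-396))*(-8) = (((10/9)*5*32)*(-396))*(-8) = ((1600/9)*(-396))*(-8) = -70400*(-8) = 563200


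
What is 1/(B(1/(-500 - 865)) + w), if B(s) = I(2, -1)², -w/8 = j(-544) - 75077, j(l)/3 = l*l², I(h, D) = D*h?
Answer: 1/3864341036 ≈ 2.5878e-10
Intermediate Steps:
j(l) = 3*l³ (j(l) = 3*(l*l²) = 3*l³)
w = 3864341032 (w = -8*(3*(-544)³ - 75077) = -8*(3*(-160989184) - 75077) = -8*(-482967552 - 75077) = -8*(-483042629) = 3864341032)
B(s) = 4 (B(s) = (-1*2)² = (-2)² = 4)
1/(B(1/(-500 - 865)) + w) = 1/(4 + 3864341032) = 1/3864341036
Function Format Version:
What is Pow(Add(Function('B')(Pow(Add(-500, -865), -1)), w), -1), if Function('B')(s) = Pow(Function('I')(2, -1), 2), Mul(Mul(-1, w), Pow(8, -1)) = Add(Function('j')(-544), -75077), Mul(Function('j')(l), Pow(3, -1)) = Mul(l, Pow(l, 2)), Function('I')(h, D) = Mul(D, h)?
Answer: Rational(1, 3864341036) ≈ 2.5878e-10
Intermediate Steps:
Function('j')(l) = Mul(3, Pow(l, 3)) (Function('j')(l) = Mul(3, Mul(l, Pow(l, 2))) = Mul(3, Pow(l, 3)))
w = 3864341032 (w = Mul(-8, Add(Mul(3, Pow(-544, 3)), -75077)) = Mul(-8, Add(Mul(3, -160989184), -75077)) = Mul(-8, Add(-482967552, -75077)) = Mul(-8, -483042629) = 3864341032)
Function('B')(s) = 4 (Function('B')(s) = Pow(Mul(-1, 2), 2) = Pow(-2, 2) = 4)
Pow(Add(Function('B')(Pow(Add(-500, -865), -1)), w), -1) = Pow(Add(4, 3864341032), -1) = Pow(3864341036, -1) = Rational(1, 3864341036)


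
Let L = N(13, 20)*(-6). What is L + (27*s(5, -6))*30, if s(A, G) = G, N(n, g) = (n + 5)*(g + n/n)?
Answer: -7128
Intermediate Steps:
N(n, g) = (1 + g)*(5 + n) (N(n, g) = (5 + n)*(g + 1) = (5 + n)*(1 + g) = (1 + g)*(5 + n))
L = -2268 (L = (5 + 13 + 5*20 + 20*13)*(-6) = (5 + 13 + 100 + 260)*(-6) = 378*(-6) = -2268)
L + (27*s(5, -6))*30 = -2268 + (27*(-6))*30 = -2268 - 162*30 = -2268 - 4860 = -7128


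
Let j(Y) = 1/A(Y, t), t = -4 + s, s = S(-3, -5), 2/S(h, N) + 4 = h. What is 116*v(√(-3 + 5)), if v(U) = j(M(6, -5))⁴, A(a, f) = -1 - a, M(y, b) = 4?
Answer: 116/625 ≈ 0.18560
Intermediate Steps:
S(h, N) = 2/(-4 + h)
s = -2/7 (s = 2/(-4 - 3) = 2/(-7) = 2*(-⅐) = -2/7 ≈ -0.28571)
t = -30/7 (t = -4 - 2/7 = -30/7 ≈ -4.2857)
j(Y) = 1/(-1 - Y)
v(U) = 1/625 (v(U) = (-1/(1 + 4))⁴ = (-1/5)⁴ = (-1*⅕)⁴ = (-⅕)⁴ = 1/625)
116*v(√(-3 + 5)) = 116*(1/625) = 116/625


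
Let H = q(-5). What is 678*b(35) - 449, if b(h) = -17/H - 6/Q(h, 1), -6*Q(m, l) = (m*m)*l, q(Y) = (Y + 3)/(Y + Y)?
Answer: -71122367/1225 ≈ -58059.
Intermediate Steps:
q(Y) = (3 + Y)/(2*Y) (q(Y) = (3 + Y)/((2*Y)) = (3 + Y)*(1/(2*Y)) = (3 + Y)/(2*Y))
Q(m, l) = -l*m²/6 (Q(m, l) = -m*m*l/6 = -m²*l/6 = -l*m²/6)
H = ⅕ (H = (½)*(3 - 5)/(-5) = (½)*(-⅕)*(-2) = ⅕ ≈ 0.20000)
b(h) = -85 + 36/h² (b(h) = -17/⅕ - 6*(-6/h²) = -17*5 - 6*(-6/h²) = -85 - (-36)/h² = -85 + 36/h²)
678*b(35) - 449 = 678*(-85 + 36/35²) - 449 = 678*(-85 + 36*(1/1225)) - 449 = 678*(-85 + 36/1225) - 449 = 678*(-104089/1225) - 449 = -70572342/1225 - 449 = -71122367/1225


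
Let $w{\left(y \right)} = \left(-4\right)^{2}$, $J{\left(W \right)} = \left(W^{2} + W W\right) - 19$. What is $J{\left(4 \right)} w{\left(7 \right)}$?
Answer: $208$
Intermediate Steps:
$J{\left(W \right)} = -19 + 2 W^{2}$ ($J{\left(W \right)} = \left(W^{2} + W^{2}\right) - 19 = 2 W^{2} - 19 = -19 + 2 W^{2}$)
$w{\left(y \right)} = 16$
$J{\left(4 \right)} w{\left(7 \right)} = \left(-19 + 2 \cdot 4^{2}\right) 16 = \left(-19 + 2 \cdot 16\right) 16 = \left(-19 + 32\right) 16 = 13 \cdot 16 = 208$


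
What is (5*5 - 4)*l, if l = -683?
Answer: -14343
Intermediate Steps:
(5*5 - 4)*l = (5*5 - 4)*(-683) = (25 - 4)*(-683) = 21*(-683) = -14343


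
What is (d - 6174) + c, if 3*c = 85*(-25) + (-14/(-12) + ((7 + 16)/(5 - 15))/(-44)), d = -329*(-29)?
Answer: 10529929/3960 ≈ 2659.1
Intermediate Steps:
d = 9541
c = -2803391/3960 (c = (85*(-25) + (-14/(-12) + ((7 + 16)/(5 - 15))/(-44)))/3 = (-2125 + (-14*(-1/12) + (23/(-10))*(-1/44)))/3 = (-2125 + (7/6 + (23*(-⅒))*(-1/44)))/3 = (-2125 + (7/6 - 23/10*(-1/44)))/3 = (-2125 + (7/6 + 23/440))/3 = (-2125 + 1609/1320)/3 = (⅓)*(-2803391/1320) = -2803391/3960 ≈ -707.93)
(d - 6174) + c = (9541 - 6174) - 2803391/3960 = 3367 - 2803391/3960 = 10529929/3960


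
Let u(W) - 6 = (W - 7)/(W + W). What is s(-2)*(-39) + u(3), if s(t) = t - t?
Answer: 16/3 ≈ 5.3333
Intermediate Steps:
u(W) = 6 + (-7 + W)/(2*W) (u(W) = 6 + (W - 7)/(W + W) = 6 + (-7 + W)/((2*W)) = 6 + (-7 + W)*(1/(2*W)) = 6 + (-7 + W)/(2*W))
s(t) = 0
s(-2)*(-39) + u(3) = 0*(-39) + (½)*(-7 + 13*3)/3 = 0 + (½)*(⅓)*(-7 + 39) = 0 + (½)*(⅓)*32 = 0 + 16/3 = 16/3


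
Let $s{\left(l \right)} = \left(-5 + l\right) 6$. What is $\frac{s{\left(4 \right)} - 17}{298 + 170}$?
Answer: $- \frac{23}{468} \approx -0.049145$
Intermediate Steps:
$s{\left(l \right)} = -30 + 6 l$
$\frac{s{\left(4 \right)} - 17}{298 + 170} = \frac{\left(-30 + 6 \cdot 4\right) - 17}{298 + 170} = \frac{\left(-30 + 24\right) - 17}{468} = \left(-6 - 17\right) \frac{1}{468} = \left(-23\right) \frac{1}{468} = - \frac{23}{468}$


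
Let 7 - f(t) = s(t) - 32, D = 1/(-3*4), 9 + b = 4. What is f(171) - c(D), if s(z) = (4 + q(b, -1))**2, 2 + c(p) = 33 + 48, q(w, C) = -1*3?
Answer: -41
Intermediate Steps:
b = -5 (b = -9 + 4 = -5)
D = -1/12 (D = 1/(-12) = -1/12 ≈ -0.083333)
q(w, C) = -3
c(p) = 79 (c(p) = -2 + (33 + 48) = -2 + 81 = 79)
s(z) = 1 (s(z) = (4 - 3)**2 = 1**2 = 1)
f(t) = 38 (f(t) = 7 - (1 - 32) = 7 - 1*(-31) = 7 + 31 = 38)
f(171) - c(D) = 38 - 1*79 = 38 - 79 = -41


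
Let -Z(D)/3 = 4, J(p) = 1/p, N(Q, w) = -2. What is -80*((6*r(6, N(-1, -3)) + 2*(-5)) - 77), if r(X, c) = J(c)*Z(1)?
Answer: 4080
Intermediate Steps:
J(p) = 1/p
Z(D) = -12 (Z(D) = -3*4 = -12)
r(X, c) = -12/c
-80*((6*r(6, N(-1, -3)) + 2*(-5)) - 77) = -80*((6*(-12/(-2)) + 2*(-5)) - 77) = -80*((6*(-12*(-½)) - 10) - 77) = -80*((6*6 - 10) - 77) = -80*((36 - 10) - 77) = -80*(26 - 77) = -80*(-51) = 4080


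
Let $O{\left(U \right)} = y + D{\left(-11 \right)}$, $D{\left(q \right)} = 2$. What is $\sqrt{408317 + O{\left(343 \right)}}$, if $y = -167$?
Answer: $2 \sqrt{102038} \approx 638.87$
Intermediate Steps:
$O{\left(U \right)} = -165$ ($O{\left(U \right)} = -167 + 2 = -165$)
$\sqrt{408317 + O{\left(343 \right)}} = \sqrt{408317 - 165} = \sqrt{408152} = 2 \sqrt{102038}$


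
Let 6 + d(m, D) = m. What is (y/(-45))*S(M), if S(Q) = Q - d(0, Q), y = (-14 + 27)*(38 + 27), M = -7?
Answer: 169/9 ≈ 18.778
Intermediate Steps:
d(m, D) = -6 + m
y = 845 (y = 13*65 = 845)
S(Q) = 6 + Q (S(Q) = Q - (-6 + 0) = Q - 1*(-6) = Q + 6 = 6 + Q)
(y/(-45))*S(M) = (845/(-45))*(6 - 7) = -1/45*845*(-1) = -169/9*(-1) = 169/9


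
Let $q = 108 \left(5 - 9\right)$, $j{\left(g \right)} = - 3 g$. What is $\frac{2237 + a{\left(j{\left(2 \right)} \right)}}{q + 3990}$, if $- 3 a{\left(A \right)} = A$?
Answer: $\frac{2239}{3558} \approx 0.62929$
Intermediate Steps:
$a{\left(A \right)} = - \frac{A}{3}$
$q = -432$ ($q = 108 \left(5 - 9\right) = 108 \left(-4\right) = -432$)
$\frac{2237 + a{\left(j{\left(2 \right)} \right)}}{q + 3990} = \frac{2237 - \frac{\left(-3\right) 2}{3}}{-432 + 3990} = \frac{2237 - -2}{3558} = \left(2237 + 2\right) \frac{1}{3558} = 2239 \cdot \frac{1}{3558} = \frac{2239}{3558}$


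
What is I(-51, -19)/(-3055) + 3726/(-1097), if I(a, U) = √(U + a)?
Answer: -3726/1097 - I*√70/3055 ≈ -3.3965 - 0.0027387*I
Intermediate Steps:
I(-51, -19)/(-3055) + 3726/(-1097) = √(-19 - 51)/(-3055) + 3726/(-1097) = √(-70)*(-1/3055) + 3726*(-1/1097) = (I*√70)*(-1/3055) - 3726/1097 = -I*√70/3055 - 3726/1097 = -3726/1097 - I*√70/3055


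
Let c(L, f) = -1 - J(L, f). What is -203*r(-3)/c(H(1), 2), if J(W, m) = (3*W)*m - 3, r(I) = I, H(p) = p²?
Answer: -609/4 ≈ -152.25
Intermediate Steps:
J(W, m) = -3 + 3*W*m (J(W, m) = 3*W*m - 3 = -3 + 3*W*m)
c(L, f) = 2 - 3*L*f (c(L, f) = -1 - (-3 + 3*L*f) = -1 + (3 - 3*L*f) = 2 - 3*L*f)
-203*r(-3)/c(H(1), 2) = -(-609)/(2 - 3*1²*2) = -(-609)/(2 - 3*1*2) = -(-609)/(2 - 6) = -(-609)/(-4) = -(-609)*(-1)/4 = -203*¾ = -609/4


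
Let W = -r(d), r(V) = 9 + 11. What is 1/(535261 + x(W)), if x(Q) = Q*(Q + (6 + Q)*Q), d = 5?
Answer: 1/530061 ≈ 1.8866e-6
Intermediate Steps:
r(V) = 20
W = -20 (W = -1*20 = -20)
x(Q) = Q*(Q + Q*(6 + Q))
1/(535261 + x(W)) = 1/(535261 + (-20)²*(7 - 20)) = 1/(535261 + 400*(-13)) = 1/(535261 - 5200) = 1/530061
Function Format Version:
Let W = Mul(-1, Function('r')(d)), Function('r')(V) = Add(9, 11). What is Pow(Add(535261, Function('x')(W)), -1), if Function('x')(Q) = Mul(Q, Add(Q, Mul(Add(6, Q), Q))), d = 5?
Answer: Rational(1, 530061) ≈ 1.8866e-6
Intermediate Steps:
Function('r')(V) = 20
W = -20 (W = Mul(-1, 20) = -20)
Function('x')(Q) = Mul(Q, Add(Q, Mul(Q, Add(6, Q))))
Pow(Add(535261, Function('x')(W)), -1) = Pow(Add(535261, Mul(Pow(-20, 2), Add(7, -20))), -1) = Pow(Add(535261, Mul(400, -13)), -1) = Pow(Add(535261, -5200), -1) = Pow(530061, -1) = Rational(1, 530061)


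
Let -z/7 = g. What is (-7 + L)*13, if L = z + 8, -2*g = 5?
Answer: 481/2 ≈ 240.50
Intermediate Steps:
g = -5/2 (g = -1/2*5 = -5/2 ≈ -2.5000)
z = 35/2 (z = -7*(-5/2) = 35/2 ≈ 17.500)
L = 51/2 (L = 35/2 + 8 = 51/2 ≈ 25.500)
(-7 + L)*13 = (-7 + 51/2)*13 = (37/2)*13 = 481/2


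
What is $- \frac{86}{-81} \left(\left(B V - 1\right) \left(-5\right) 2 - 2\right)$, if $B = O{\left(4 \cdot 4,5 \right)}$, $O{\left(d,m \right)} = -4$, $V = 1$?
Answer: $\frac{1376}{27} \approx 50.963$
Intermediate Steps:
$B = -4$
$- \frac{86}{-81} \left(\left(B V - 1\right) \left(-5\right) 2 - 2\right) = - \frac{86}{-81} \left(\left(\left(-4\right) 1 - 1\right) \left(-5\right) 2 - 2\right) = \left(-86\right) \left(- \frac{1}{81}\right) \left(\left(-4 - 1\right) \left(-5\right) 2 - 2\right) = \frac{86 \left(\left(-5\right) \left(-5\right) 2 - 2\right)}{81} = \frac{86 \left(25 \cdot 2 - 2\right)}{81} = \frac{86 \left(50 - 2\right)}{81} = \frac{86}{81} \cdot 48 = \frac{1376}{27}$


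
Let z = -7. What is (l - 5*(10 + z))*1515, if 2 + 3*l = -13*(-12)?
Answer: 55045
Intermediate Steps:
l = 154/3 (l = -2/3 + (-13*(-12))/3 = -2/3 + (1/3)*156 = -2/3 + 52 = 154/3 ≈ 51.333)
(l - 5*(10 + z))*1515 = (154/3 - 5*(10 - 7))*1515 = (154/3 - 5*3)*1515 = (154/3 - 15)*1515 = (109/3)*1515 = 55045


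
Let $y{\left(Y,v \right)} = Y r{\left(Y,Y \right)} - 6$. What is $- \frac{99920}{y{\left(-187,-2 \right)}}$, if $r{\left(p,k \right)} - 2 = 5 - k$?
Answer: $\frac{24980}{9071} \approx 2.7538$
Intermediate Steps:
$r{\left(p,k \right)} = 7 - k$ ($r{\left(p,k \right)} = 2 - \left(-5 + k\right) = 7 - k$)
$y{\left(Y,v \right)} = -6 + Y \left(7 - Y\right)$ ($y{\left(Y,v \right)} = Y \left(7 - Y\right) - 6 = -6 + Y \left(7 - Y\right)$)
$- \frac{99920}{y{\left(-187,-2 \right)}} = - \frac{99920}{-6 - - 187 \left(-7 - 187\right)} = - \frac{99920}{-6 - \left(-187\right) \left(-194\right)} = - \frac{99920}{-6 - 36278} = - \frac{99920}{-36284} = \left(-99920\right) \left(- \frac{1}{36284}\right) = \frac{24980}{9071}$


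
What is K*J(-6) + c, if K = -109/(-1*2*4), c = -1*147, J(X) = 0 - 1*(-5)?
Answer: -631/8 ≈ -78.875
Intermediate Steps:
J(X) = 5 (J(X) = 0 + 5 = 5)
c = -147
K = 109/8 (K = -109/((-2*4)) = -109/(-8) = -109*(-⅛) = 109/8 ≈ 13.625)
K*J(-6) + c = (109/8)*5 - 147 = 545/8 - 147 = -631/8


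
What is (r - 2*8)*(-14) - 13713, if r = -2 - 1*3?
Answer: -13419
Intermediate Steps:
r = -5 (r = -2 - 3 = -5)
(r - 2*8)*(-14) - 13713 = (-5 - 2*8)*(-14) - 13713 = (-5 - 16)*(-14) - 13713 = -21*(-14) - 13713 = 294 - 13713 = -13419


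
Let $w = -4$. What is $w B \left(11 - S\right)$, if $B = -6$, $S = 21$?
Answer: $-240$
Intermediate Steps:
$w B \left(11 - S\right) = \left(-4\right) \left(-6\right) \left(11 - 21\right) = 24 \left(11 - 21\right) = 24 \left(-10\right) = -240$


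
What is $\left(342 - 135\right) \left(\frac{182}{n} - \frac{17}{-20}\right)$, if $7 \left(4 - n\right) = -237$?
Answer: $\frac{1241379}{1060} \approx 1171.1$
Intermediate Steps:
$n = \frac{265}{7}$ ($n = 4 - - \frac{237}{7} = 4 + \frac{237}{7} = \frac{265}{7} \approx 37.857$)
$\left(342 - 135\right) \left(\frac{182}{n} - \frac{17}{-20}\right) = \left(342 - 135\right) \left(\frac{182}{\frac{265}{7}} - \frac{17}{-20}\right) = 207 \left(182 \cdot \frac{7}{265} - - \frac{17}{20}\right) = 207 \left(\frac{1274}{265} + \frac{17}{20}\right) = 207 \cdot \frac{5997}{1060} = \frac{1241379}{1060}$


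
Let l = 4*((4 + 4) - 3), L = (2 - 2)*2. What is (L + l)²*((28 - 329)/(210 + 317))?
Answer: -120400/527 ≈ -228.46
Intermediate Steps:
L = 0 (L = 0*2 = 0)
l = 20 (l = 4*(8 - 3) = 4*5 = 20)
(L + l)²*((28 - 329)/(210 + 317)) = (0 + 20)²*((28 - 329)/(210 + 317)) = 20²*(-301/527) = 400*(-301*1/527) = 400*(-301/527) = -120400/527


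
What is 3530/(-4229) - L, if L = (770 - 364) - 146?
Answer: -1103070/4229 ≈ -260.83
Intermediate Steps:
L = 260 (L = 406 - 146 = 260)
3530/(-4229) - L = 3530/(-4229) - 1*260 = 3530*(-1/4229) - 260 = -3530/4229 - 260 = -1103070/4229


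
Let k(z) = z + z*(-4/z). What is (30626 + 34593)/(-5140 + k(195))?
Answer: -1331/101 ≈ -13.178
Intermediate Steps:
k(z) = -4 + z (k(z) = z - 4 = -4 + z)
(30626 + 34593)/(-5140 + k(195)) = (30626 + 34593)/(-5140 + (-4 + 195)) = 65219/(-5140 + 191) = 65219/(-4949) = 65219*(-1/4949) = -1331/101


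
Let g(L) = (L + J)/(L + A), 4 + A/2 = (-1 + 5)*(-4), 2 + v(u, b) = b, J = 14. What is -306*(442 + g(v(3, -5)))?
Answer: -6354702/47 ≈ -1.3521e+5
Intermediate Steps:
v(u, b) = -2 + b
A = -40 (A = -8 + 2*((-1 + 5)*(-4)) = -8 + 2*(4*(-4)) = -8 + 2*(-16) = -8 - 32 = -40)
g(L) = (14 + L)/(-40 + L) (g(L) = (L + 14)/(L - 40) = (14 + L)/(-40 + L))
-306*(442 + g(v(3, -5))) = -306*(442 + (14 + (-2 - 5))/(-40 + (-2 - 5))) = -306*(442 + (14 - 7)/(-40 - 7)) = -306*(442 + 7/(-47)) = -306*(442 - 1/47*7) = -306*(442 - 7/47) = -306*20767/47 = -6354702/47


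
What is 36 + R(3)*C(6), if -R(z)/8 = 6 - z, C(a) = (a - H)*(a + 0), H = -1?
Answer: -972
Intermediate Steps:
C(a) = a*(1 + a) (C(a) = (a - 1*(-1))*(a + 0) = (a + 1)*a = (1 + a)*a = a*(1 + a))
R(z) = -48 + 8*z (R(z) = -8*(6 - z) = -48 + 8*z)
36 + R(3)*C(6) = 36 + (-48 + 8*3)*(6*(1 + 6)) = 36 + (-48 + 24)*(6*7) = 36 - 24*42 = 36 - 1008 = -972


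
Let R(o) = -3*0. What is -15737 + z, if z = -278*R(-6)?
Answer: -15737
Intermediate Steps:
R(o) = 0
z = 0 (z = -278*0 = 0)
-15737 + z = -15737 + 0 = -15737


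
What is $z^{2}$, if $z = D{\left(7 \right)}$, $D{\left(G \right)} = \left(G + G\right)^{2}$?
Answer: $38416$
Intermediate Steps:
$D{\left(G \right)} = 4 G^{2}$ ($D{\left(G \right)} = \left(2 G\right)^{2} = 4 G^{2}$)
$z = 196$ ($z = 4 \cdot 7^{2} = 4 \cdot 49 = 196$)
$z^{2} = 196^{2} = 38416$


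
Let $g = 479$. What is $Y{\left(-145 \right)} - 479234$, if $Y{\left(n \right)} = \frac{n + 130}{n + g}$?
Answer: $- \frac{160064171}{334} \approx -4.7923 \cdot 10^{5}$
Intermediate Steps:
$Y{\left(n \right)} = \frac{130 + n}{479 + n}$ ($Y{\left(n \right)} = \frac{n + 130}{n + 479} = \frac{130 + n}{479 + n}$)
$Y{\left(-145 \right)} - 479234 = \frac{130 - 145}{479 - 145} - 479234 = \frac{1}{334} \left(-15\right) - 479234 = - \frac{15}{334} - 479234 = - \frac{160064171}{334}$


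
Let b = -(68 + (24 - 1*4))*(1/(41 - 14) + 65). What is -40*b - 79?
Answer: 6178987/27 ≈ 2.2885e+5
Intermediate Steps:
b = -154528/27 (b = -(68 + (24 - 4))*(1/27 + 65) = -(68 + 20)*(1/27 + 65) = -88*1756/27 = -1*154528/27 = -154528/27 ≈ -5723.3)
-40*b - 79 = -40*(-154528/27) - 79 = 6181120/27 - 79 = 6178987/27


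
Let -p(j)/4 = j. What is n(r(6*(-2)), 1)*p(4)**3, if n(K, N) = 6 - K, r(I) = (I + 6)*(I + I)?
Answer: 565248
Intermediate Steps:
p(j) = -4*j
r(I) = 2*I*(6 + I) (r(I) = (6 + I)*(2*I) = 2*I*(6 + I))
n(r(6*(-2)), 1)*p(4)**3 = (6 - 2*6*(-2)*(6 + 6*(-2)))*(-4*4)**3 = (6 - 2*(-12)*(6 - 12))*(-16)**3 = (6 - 2*(-12)*(-6))*(-4096) = (6 - 1*144)*(-4096) = (6 - 144)*(-4096) = -138*(-4096) = 565248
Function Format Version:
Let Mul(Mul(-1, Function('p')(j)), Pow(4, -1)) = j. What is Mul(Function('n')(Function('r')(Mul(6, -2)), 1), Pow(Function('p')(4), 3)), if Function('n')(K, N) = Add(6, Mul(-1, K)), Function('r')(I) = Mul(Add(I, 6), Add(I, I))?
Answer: 565248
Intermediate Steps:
Function('p')(j) = Mul(-4, j)
Function('r')(I) = Mul(2, I, Add(6, I)) (Function('r')(I) = Mul(Add(6, I), Mul(2, I)) = Mul(2, I, Add(6, I)))
Mul(Function('n')(Function('r')(Mul(6, -2)), 1), Pow(Function('p')(4), 3)) = Mul(Add(6, Mul(-1, Mul(2, Mul(6, -2), Add(6, Mul(6, -2))))), Pow(Mul(-4, 4), 3)) = Mul(Add(6, Mul(-1, Mul(2, -12, Add(6, -12)))), Pow(-16, 3)) = Mul(Add(6, Mul(-1, Mul(2, -12, -6))), -4096) = Mul(Add(6, Mul(-1, 144)), -4096) = Mul(Add(6, -144), -4096) = Mul(-138, -4096) = 565248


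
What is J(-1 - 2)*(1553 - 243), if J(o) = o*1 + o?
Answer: -7860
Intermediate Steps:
J(o) = 2*o (J(o) = o + o = 2*o)
J(-1 - 2)*(1553 - 243) = (2*(-1 - 2))*(1553 - 243) = (2*(-3))*1310 = -6*1310 = -7860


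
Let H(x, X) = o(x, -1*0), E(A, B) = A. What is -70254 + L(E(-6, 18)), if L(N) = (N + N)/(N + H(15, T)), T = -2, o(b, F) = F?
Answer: -70252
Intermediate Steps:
H(x, X) = 0 (H(x, X) = -1*0 = 0)
L(N) = 2 (L(N) = (N + N)/(N + 0) = (2*N)/N = 2)
-70254 + L(E(-6, 18)) = -70254 + 2 = -70252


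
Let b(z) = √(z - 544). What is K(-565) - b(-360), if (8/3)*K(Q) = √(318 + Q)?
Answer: I*(-16*√226 + 3*√247)/8 ≈ -24.173*I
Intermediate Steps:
b(z) = √(-544 + z)
K(Q) = 3*√(318 + Q)/8
K(-565) - b(-360) = 3*√(318 - 565)/8 - √(-544 - 360) = 3*√(-247)/8 - √(-904) = 3*(I*√247)/8 - 2*I*√226 = 3*I*√247/8 - 2*I*√226 = -2*I*√226 + 3*I*√247/8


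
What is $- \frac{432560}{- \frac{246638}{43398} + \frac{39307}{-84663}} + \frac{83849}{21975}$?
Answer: $\frac{8436490427268763}{119890919325} \approx 70368.0$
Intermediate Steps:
$- \frac{432560}{- \frac{246638}{43398} + \frac{39307}{-84663}} + \frac{83849}{21975} = - \frac{432560}{\left(-246638\right) \frac{1}{43398} + 39307 \left(- \frac{1}{84663}\right)} + 83849 \cdot \frac{1}{21975} = - \frac{432560}{- \frac{123319}{21699} - \frac{1709}{3681}} + \frac{83849}{21975} = - \frac{432560}{- \frac{54557870}{8874891}} + \frac{83849}{21975} = \left(-432560\right) \left(- \frac{8874891}{54557870}\right) + \frac{83849}{21975} = \frac{383892285096}{5455787} + \frac{83849}{21975} = \frac{8436490427268763}{119890919325}$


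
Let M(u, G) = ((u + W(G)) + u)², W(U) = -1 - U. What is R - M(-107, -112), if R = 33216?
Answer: 22607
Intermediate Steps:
M(u, G) = (-1 - G + 2*u)² (M(u, G) = ((u + (-1 - G)) + u)² = ((-1 + u - G) + u)² = (-1 - G + 2*u)²)
R - M(-107, -112) = 33216 - (1 - 112 - 2*(-107))² = 33216 - (1 - 112 + 214)² = 33216 - 1*103² = 33216 - 1*10609 = 33216 - 10609 = 22607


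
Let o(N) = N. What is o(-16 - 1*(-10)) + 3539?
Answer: 3533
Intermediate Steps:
o(-16 - 1*(-10)) + 3539 = (-16 - 1*(-10)) + 3539 = (-16 + 10) + 3539 = -6 + 3539 = 3533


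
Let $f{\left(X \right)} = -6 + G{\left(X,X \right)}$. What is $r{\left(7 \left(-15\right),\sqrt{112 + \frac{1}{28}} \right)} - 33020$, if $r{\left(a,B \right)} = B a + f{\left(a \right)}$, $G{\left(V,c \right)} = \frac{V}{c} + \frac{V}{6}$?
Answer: $- \frac{66085}{2} - \frac{15 \sqrt{21959}}{2} \approx -34154.0$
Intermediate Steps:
$G{\left(V,c \right)} = \frac{V}{6} + \frac{V}{c}$ ($G{\left(V,c \right)} = \frac{V}{c} + V \frac{1}{6} = \frac{V}{c} + \frac{V}{6} = \frac{V}{6} + \frac{V}{c}$)
$f{\left(X \right)} = -5 + \frac{X}{6}$ ($f{\left(X \right)} = -6 + \left(\frac{X}{6} + \frac{X}{X}\right) = -6 + \left(\frac{X}{6} + 1\right) = -6 + \left(1 + \frac{X}{6}\right) = -5 + \frac{X}{6}$)
$r{\left(a,B \right)} = -5 + \frac{a}{6} + B a$ ($r{\left(a,B \right)} = B a + \left(-5 + \frac{a}{6}\right) = -5 + \frac{a}{6} + B a$)
$r{\left(7 \left(-15\right),\sqrt{112 + \frac{1}{28}} \right)} - 33020 = \left(-5 + \frac{7 \left(-15\right)}{6} + \sqrt{112 + \frac{1}{28}} \cdot 7 \left(-15\right)\right) - 33020 = \left(-5 + \frac{1}{6} \left(-105\right) + \sqrt{112 + \frac{1}{28}} \left(-105\right)\right) - 33020 = \left(-5 - \frac{35}{2} + \sqrt{\frac{3137}{28}} \left(-105\right)\right) - 33020 = \left(-5 - \frac{35}{2} + \frac{\sqrt{21959}}{14} \left(-105\right)\right) - 33020 = \left(-5 - \frac{35}{2} - \frac{15 \sqrt{21959}}{2}\right) - 33020 = \left(- \frac{45}{2} - \frac{15 \sqrt{21959}}{2}\right) - 33020 = - \frac{66085}{2} - \frac{15 \sqrt{21959}}{2}$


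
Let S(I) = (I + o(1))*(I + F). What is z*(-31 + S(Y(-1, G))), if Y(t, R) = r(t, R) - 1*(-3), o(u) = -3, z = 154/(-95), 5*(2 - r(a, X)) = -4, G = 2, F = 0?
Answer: 56826/2375 ≈ 23.927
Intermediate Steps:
r(a, X) = 14/5 (r(a, X) = 2 - 1/5*(-4) = 2 + 4/5 = 14/5)
z = -154/95 (z = 154*(-1/95) = -154/95 ≈ -1.6211)
Y(t, R) = 29/5 (Y(t, R) = 14/5 - 1*(-3) = 14/5 + 3 = 29/5)
S(I) = I*(-3 + I) (S(I) = (I - 3)*(I + 0) = (-3 + I)*I = I*(-3 + I))
z*(-31 + S(Y(-1, G))) = -154*(-31 + 29*(-3 + 29/5)/5)/95 = -154*(-31 + (29/5)*(14/5))/95 = -154*(-31 + 406/25)/95 = -154/95*(-369/25) = 56826/2375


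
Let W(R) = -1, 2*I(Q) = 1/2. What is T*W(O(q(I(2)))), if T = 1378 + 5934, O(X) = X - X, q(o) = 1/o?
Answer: -7312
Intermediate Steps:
I(Q) = ¼ (I(Q) = (½)/2 = (½)*(½) = ¼)
O(X) = 0
T = 7312
T*W(O(q(I(2)))) = 7312*(-1) = -7312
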